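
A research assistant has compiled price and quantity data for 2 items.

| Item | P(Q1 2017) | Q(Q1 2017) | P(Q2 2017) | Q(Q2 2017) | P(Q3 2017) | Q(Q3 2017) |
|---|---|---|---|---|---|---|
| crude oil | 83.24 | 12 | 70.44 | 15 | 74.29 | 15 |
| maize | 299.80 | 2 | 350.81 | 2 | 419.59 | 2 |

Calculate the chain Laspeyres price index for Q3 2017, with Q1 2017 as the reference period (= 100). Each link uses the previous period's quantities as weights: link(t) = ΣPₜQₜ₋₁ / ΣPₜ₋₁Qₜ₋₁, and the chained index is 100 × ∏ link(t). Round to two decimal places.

Link Q1 2017→Q2 2017:
ΣP(Q2 2017)Q(Q1 2017) = 70.44×12 + 350.81×2 = 845.28 + 701.62 = 1546.9
ΣP(Q1 2017)Q(Q1 2017) = 83.24×12 + 299.80×2 = 998.88 + 599.6 = 1598.48
link = 1546.9/1598.48 = 0.967732
Link Q2 2017→Q3 2017:
ΣP(Q3 2017)Q(Q2 2017) = 74.29×15 + 419.59×2 = 1114.35 + 839.18 = 1953.53
ΣP(Q2 2017)Q(Q2 2017) = 70.44×15 + 350.81×2 = 1056.6 + 701.62 = 1758.22
link = 1953.53/1758.22 = 1.111084
Chained index = 100 × 0.967732 × 1.111084 = 107.5231

107.52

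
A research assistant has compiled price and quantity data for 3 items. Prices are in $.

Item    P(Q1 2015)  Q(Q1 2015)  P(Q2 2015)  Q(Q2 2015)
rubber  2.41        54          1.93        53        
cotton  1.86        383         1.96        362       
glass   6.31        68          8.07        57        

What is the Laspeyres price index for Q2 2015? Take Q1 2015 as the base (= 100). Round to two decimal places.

110.39

Laspeyres price index uses base-period quantities as weights.
ΣP(Q2 2015)·Q(Q1 2015) = 1.93×54 + 1.96×383 + 8.07×68 = 104.22 + 750.68 + 548.76 = 1403.66
ΣP(Q1 2015)·Q(Q1 2015) = 2.41×54 + 1.86×383 + 6.31×68 = 130.14 + 712.38 + 429.08 = 1271.6
Index = 1403.66 / 1271.6 × 100 = 110.3853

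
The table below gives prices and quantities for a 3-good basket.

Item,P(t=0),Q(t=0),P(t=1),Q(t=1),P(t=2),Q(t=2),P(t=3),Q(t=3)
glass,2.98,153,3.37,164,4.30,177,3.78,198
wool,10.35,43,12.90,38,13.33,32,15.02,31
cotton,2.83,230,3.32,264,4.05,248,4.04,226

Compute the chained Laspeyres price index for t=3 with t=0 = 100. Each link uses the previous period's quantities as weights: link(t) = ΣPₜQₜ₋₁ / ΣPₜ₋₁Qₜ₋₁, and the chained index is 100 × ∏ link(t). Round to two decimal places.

137.84

Link t=0→t=1:
ΣP(t=1)Q(t=0) = 3.37×153 + 12.90×43 + 3.32×230 = 515.61 + 554.7 + 763.6 = 1833.91
ΣP(t=0)Q(t=0) = 2.98×153 + 10.35×43 + 2.83×230 = 455.94 + 445.05 + 650.9 = 1551.89
link = 1833.91/1551.89 = 1.181727
Link t=1→t=2:
ΣP(t=2)Q(t=1) = 4.30×164 + 13.33×38 + 4.05×264 = 705.2 + 506.54 + 1069.2 = 2280.94
ΣP(t=1)Q(t=1) = 3.37×164 + 12.90×38 + 3.32×264 = 552.68 + 490.2 + 876.48 = 1919.36
link = 2280.94/1919.36 = 1.188386
Link t=2→t=3:
ΣP(t=3)Q(t=2) = 3.78×177 + 15.02×32 + 4.04×248 = 669.06 + 480.64 + 1001.92 = 2151.62
ΣP(t=2)Q(t=2) = 4.30×177 + 13.33×32 + 4.05×248 = 761.1 + 426.56 + 1004.4 = 2192.06
link = 2151.62/2192.06 = 0.981552
Chained index = 100 × 1.181727 × 1.188386 × 0.981552 = 137.8439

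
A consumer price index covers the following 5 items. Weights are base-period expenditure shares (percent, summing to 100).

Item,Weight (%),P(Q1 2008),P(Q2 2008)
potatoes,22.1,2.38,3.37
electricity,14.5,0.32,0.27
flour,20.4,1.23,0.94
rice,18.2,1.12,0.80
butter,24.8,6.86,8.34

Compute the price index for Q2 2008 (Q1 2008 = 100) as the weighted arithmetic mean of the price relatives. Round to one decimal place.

102.3

potatoes: 22.1 × (3.37/2.38) = 22.1 × 1.415966 = 31.2929
electricity: 14.5 × (0.27/0.32) = 14.5 × 0.843750 = 12.2344
flour: 20.4 × (0.94/1.23) = 20.4 × 0.764228 = 15.5902
rice: 18.2 × (0.80/1.12) = 18.2 × 0.714286 = 13.0000
butter: 24.8 × (8.34/6.86) = 24.8 × 1.215743 = 30.1504
Index = Σ wᵢ·(p₁ᵢ/p₀ᵢ) = 31.2929 + 12.2344 + 15.5902 + 13.0000 + 30.1504 = 102.2679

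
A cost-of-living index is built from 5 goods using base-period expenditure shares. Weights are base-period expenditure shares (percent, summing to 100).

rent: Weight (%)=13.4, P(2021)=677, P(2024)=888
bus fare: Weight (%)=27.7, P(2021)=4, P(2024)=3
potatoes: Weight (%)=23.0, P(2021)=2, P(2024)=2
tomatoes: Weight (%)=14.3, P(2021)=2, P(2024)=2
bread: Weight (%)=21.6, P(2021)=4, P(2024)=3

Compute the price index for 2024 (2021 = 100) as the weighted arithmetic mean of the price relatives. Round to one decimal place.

rent: 13.4 × (888/677) = 13.4 × 1.311669 = 17.5764
bus fare: 27.7 × (3/4) = 27.7 × 0.750000 = 20.7750
potatoes: 23.0 × (2/2) = 23.0 × 1.000000 = 23.0000
tomatoes: 14.3 × (2/2) = 14.3 × 1.000000 = 14.3000
bread: 21.6 × (3/4) = 21.6 × 0.750000 = 16.2000
Index = Σ wᵢ·(p₁ᵢ/p₀ᵢ) = 17.5764 + 20.7750 + 23.0000 + 14.3000 + 16.2000 = 91.8514

91.9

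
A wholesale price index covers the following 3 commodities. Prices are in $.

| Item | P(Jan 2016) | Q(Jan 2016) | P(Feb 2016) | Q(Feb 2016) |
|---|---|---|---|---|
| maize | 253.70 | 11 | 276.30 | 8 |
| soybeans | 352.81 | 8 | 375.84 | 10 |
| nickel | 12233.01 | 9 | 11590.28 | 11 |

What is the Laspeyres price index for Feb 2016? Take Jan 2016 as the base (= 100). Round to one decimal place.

Laspeyres price index uses base-period quantities as weights.
ΣP(Feb 2016)·Q(Jan 2016) = 276.30×11 + 375.84×8 + 11590.28×9 = 3039.3 + 3006.72 + 104312.52 = 110358.54
ΣP(Jan 2016)·Q(Jan 2016) = 253.70×11 + 352.81×8 + 12233.01×9 = 2790.7 + 2822.48 + 110097.09 = 115710.27
Index = 110358.54 / 115710.27 × 100 = 95.3749

95.4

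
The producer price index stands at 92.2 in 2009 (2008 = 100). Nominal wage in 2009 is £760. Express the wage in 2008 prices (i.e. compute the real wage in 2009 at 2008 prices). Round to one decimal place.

824.3

Real = Nominal ÷ (Index/100) = 760 ÷ (92.2/100)
     = 760 ÷ 0.922 = 824.2950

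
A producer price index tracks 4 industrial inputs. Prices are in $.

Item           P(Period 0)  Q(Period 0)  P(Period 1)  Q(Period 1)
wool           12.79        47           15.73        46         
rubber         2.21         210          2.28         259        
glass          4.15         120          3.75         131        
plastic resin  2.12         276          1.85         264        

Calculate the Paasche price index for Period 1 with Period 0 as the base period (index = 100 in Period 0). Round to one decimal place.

Paasche price index uses current-period quantities as weights.
ΣP(Period 1)·Q(Period 1) = 15.73×46 + 2.28×259 + 3.75×131 + 1.85×264 = 723.58 + 590.52 + 491.25 + 488.4 = 2293.75
ΣP(Period 0)·Q(Period 1) = 12.79×46 + 2.21×259 + 4.15×131 + 2.12×264 = 588.34 + 572.39 + 543.65 + 559.68 = 2264.06
Index = 2293.75 / 2264.06 × 100 = 101.3114

101.3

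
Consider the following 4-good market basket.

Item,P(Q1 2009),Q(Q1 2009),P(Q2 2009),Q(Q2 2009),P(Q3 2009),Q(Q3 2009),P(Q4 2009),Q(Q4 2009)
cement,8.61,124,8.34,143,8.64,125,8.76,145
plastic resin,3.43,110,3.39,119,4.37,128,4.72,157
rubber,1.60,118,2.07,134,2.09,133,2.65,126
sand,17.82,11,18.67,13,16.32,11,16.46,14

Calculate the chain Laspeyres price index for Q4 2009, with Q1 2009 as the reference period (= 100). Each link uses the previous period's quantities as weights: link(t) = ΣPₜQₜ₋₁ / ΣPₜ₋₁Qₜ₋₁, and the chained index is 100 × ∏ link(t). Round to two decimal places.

114.77

Link Q1 2009→Q2 2009:
ΣP(Q2 2009)Q(Q1 2009) = 8.34×124 + 3.39×110 + 2.07×118 + 18.67×11 = 1034.16 + 372.9 + 244.26 + 205.37 = 1856.69
ΣP(Q1 2009)Q(Q1 2009) = 8.61×124 + 3.43×110 + 1.60×118 + 17.82×11 = 1067.64 + 377.3 + 188.8 + 196.02 = 1829.76
link = 1856.69/1829.76 = 1.014718
Link Q2 2009→Q3 2009:
ΣP(Q3 2009)Q(Q2 2009) = 8.64×143 + 4.37×119 + 2.09×134 + 16.32×13 = 1235.52 + 520.03 + 280.06 + 212.16 = 2247.77
ΣP(Q2 2009)Q(Q2 2009) = 8.34×143 + 3.39×119 + 2.07×134 + 18.67×13 = 1192.62 + 403.41 + 277.38 + 242.71 = 2116.12
link = 2247.77/2116.12 = 1.062213
Link Q3 2009→Q4 2009:
ΣP(Q4 2009)Q(Q3 2009) = 8.76×125 + 4.72×128 + 2.65×133 + 16.46×11 = 1095 + 604.16 + 352.45 + 181.06 = 2232.67
ΣP(Q3 2009)Q(Q3 2009) = 8.64×125 + 4.37×128 + 2.09×133 + 16.32×11 = 1080 + 559.36 + 277.97 + 179.52 = 2096.85
link = 2232.67/2096.85 = 1.064773
Chained index = 100 × 1.014718 × 1.062213 × 1.064773 = 114.7662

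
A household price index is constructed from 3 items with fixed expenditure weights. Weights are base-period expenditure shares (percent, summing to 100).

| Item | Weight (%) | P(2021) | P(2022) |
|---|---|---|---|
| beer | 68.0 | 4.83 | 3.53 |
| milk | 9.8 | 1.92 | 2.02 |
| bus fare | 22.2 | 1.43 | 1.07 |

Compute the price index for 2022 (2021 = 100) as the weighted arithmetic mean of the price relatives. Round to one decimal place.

76.6

beer: 68.0 × (3.53/4.83) = 68.0 × 0.730849 = 49.6977
milk: 9.8 × (2.02/1.92) = 9.8 × 1.052083 = 10.3104
bus fare: 22.2 × (1.07/1.43) = 22.2 × 0.748252 = 16.6112
Index = Σ wᵢ·(p₁ᵢ/p₀ᵢ) = 49.6977 + 10.3104 + 16.6112 = 76.6193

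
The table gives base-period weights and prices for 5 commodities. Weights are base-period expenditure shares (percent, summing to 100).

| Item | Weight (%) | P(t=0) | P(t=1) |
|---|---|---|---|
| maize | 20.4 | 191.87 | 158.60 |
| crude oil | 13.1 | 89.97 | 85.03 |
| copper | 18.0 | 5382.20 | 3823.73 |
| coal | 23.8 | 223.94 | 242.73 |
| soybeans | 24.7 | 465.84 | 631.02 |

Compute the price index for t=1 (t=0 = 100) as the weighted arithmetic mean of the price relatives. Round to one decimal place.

maize: 20.4 × (158.60/191.87) = 20.4 × 0.826601 = 16.8627
crude oil: 13.1 × (85.03/89.97) = 13.1 × 0.945093 = 12.3807
copper: 18.0 × (3823.73/5382.20) = 18.0 × 0.710440 = 12.7879
coal: 23.8 × (242.73/223.94) = 23.8 × 1.083906 = 25.7970
soybeans: 24.7 × (631.02/465.84) = 24.7 × 1.354585 = 33.4583
Index = Σ wᵢ·(p₁ᵢ/p₀ᵢ) = 16.8627 + 12.3807 + 12.7879 + 25.7970 + 33.4583 = 101.2865

101.3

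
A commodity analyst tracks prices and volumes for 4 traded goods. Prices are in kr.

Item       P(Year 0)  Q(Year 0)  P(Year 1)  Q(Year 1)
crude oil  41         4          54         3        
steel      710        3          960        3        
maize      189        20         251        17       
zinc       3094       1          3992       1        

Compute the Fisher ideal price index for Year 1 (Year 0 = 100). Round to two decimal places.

Laspeyres component (base-period weights):
ΣP(Year 1)Q(Year 0) = 54×4 + 960×3 + 251×20 + 3992×1 = 216 + 2880 + 5020 + 3992 = 12108
ΣP(Year 0)Q(Year 0) = 41×4 + 710×3 + 189×20 + 3094×1 = 164 + 2130 + 3780 + 3094 = 9168
L = 12108 / 9168 × 100 = 132.0681
Paasche component (current-period weights):
ΣP(Year 1)Q(Year 1) = 54×3 + 960×3 + 251×17 + 3992×1 = 162 + 2880 + 4267 + 3992 = 11301
ΣP(Year 0)Q(Year 1) = 41×3 + 710×3 + 189×17 + 3094×1 = 123 + 2130 + 3213 + 3094 = 8560
P = 11301 / 8560 × 100 = 132.0210
Fisher = √(L × P) = √(132.0681 × 132.0210) = 132.0445

132.04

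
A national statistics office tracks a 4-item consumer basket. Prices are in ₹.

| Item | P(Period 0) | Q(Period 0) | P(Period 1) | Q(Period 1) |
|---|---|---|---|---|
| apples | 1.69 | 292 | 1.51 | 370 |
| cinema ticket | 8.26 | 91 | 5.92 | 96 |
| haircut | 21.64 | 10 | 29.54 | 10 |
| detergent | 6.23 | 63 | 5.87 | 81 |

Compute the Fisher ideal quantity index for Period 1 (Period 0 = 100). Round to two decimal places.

115.38

Laspeyres component (base-period weights):
ΣP(Period 0)Q(Period 1) = 1.69×370 + 8.26×96 + 21.64×10 + 6.23×81 = 625.3 + 792.96 + 216.4 + 504.63 = 2139.29
ΣP(Period 0)Q(Period 0) = 1.69×292 + 8.26×91 + 21.64×10 + 6.23×63 = 493.48 + 751.66 + 216.4 + 392.49 = 1854.03
L = 2139.29 / 1854.03 × 100 = 115.3859
Paasche component (current-period weights):
ΣP(Period 1)Q(Period 1) = 1.51×370 + 5.92×96 + 29.54×10 + 5.87×81 = 558.7 + 568.32 + 295.4 + 475.47 = 1897.89
ΣP(Period 1)Q(Period 0) = 1.51×292 + 5.92×91 + 29.54×10 + 5.87×63 = 440.92 + 538.72 + 295.4 + 369.81 = 1644.85
P = 1897.89 / 1644.85 × 100 = 115.3838
Fisher = √(L × P) = √(115.3859 × 115.3838) = 115.3849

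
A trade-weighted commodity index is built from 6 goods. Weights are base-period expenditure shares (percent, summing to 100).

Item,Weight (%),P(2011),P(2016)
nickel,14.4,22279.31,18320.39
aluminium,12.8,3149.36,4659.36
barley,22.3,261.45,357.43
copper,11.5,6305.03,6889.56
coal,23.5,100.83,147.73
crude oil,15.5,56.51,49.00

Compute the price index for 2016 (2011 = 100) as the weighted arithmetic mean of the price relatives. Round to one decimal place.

121.7

nickel: 14.4 × (18320.39/22279.31) = 14.4 × 0.822305 = 11.8412
aluminium: 12.8 × (4659.36/3149.36) = 12.8 × 1.479462 = 18.9371
barley: 22.3 × (357.43/261.45) = 22.3 × 1.367107 = 30.4865
copper: 11.5 × (6889.56/6305.03) = 11.5 × 1.092709 = 12.5661
coal: 23.5 × (147.73/100.83) = 23.5 × 1.465139 = 34.4308
crude oil: 15.5 × (49.00/56.51) = 15.5 × 0.867103 = 13.4401
Index = Σ wᵢ·(p₁ᵢ/p₀ᵢ) = 11.8412 + 18.9371 + 30.4865 + 12.5661 + 34.4308 + 13.4401 = 121.7018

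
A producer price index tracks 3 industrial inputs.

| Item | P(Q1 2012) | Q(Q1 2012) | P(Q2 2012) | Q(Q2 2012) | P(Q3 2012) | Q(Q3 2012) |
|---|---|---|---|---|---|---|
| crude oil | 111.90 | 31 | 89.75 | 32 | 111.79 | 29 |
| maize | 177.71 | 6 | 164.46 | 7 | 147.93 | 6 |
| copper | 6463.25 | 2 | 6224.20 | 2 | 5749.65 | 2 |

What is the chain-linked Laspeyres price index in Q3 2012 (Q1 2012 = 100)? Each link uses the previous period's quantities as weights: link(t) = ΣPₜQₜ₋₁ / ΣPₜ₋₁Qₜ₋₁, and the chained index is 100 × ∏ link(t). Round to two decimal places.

90.85

Link Q1 2012→Q2 2012:
ΣP(Q2 2012)Q(Q1 2012) = 89.75×31 + 164.46×6 + 6224.20×2 = 2782.25 + 986.76 + 12448.4 = 16217.41
ΣP(Q1 2012)Q(Q1 2012) = 111.90×31 + 177.71×6 + 6463.25×2 = 3468.9 + 1066.26 + 12926.5 = 17461.66
link = 16217.41/17461.66 = 0.928744
Link Q2 2012→Q3 2012:
ΣP(Q3 2012)Q(Q2 2012) = 111.79×32 + 147.93×7 + 5749.65×2 = 3577.28 + 1035.51 + 11499.3 = 16112.09
ΣP(Q2 2012)Q(Q2 2012) = 89.75×32 + 164.46×7 + 6224.20×2 = 2872 + 1151.22 + 12448.4 = 16471.62
link = 16112.09/16471.62 = 0.978173
Chained index = 100 × 0.928744 × 0.978173 = 90.8472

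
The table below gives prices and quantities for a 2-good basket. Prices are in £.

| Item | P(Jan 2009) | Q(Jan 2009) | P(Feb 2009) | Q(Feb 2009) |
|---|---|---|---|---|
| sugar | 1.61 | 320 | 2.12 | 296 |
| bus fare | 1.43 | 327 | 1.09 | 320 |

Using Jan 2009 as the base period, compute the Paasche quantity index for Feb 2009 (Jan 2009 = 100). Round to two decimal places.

94.35

Paasche quantity index uses current-period prices as weights.
ΣP(Feb 2009)·Q(Feb 2009) = 2.12×296 + 1.09×320 = 627.52 + 348.8 = 976.32
ΣP(Feb 2009)·Q(Jan 2009) = 2.12×320 + 1.09×327 = 678.4 + 356.43 = 1034.83
Index = 976.32 / 1034.83 × 100 = 94.3459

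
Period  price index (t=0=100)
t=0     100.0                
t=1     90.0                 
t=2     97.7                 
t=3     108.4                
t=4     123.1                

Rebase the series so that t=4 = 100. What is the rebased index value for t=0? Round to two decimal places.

Rebased(t=0) = 100.0 / 123.1 × 100 = 81.2348

81.23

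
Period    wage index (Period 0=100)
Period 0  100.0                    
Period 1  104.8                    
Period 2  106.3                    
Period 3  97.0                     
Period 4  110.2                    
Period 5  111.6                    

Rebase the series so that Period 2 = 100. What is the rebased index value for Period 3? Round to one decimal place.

91.3

Rebased(Period 3) = 97.0 / 106.3 × 100 = 91.2512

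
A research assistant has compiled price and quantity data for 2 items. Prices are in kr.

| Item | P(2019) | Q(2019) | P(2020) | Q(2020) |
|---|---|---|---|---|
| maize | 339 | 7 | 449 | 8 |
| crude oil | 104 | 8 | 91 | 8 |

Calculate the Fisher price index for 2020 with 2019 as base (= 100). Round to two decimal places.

Laspeyres component (base-period weights):
ΣP(2020)Q(2019) = 449×7 + 91×8 = 3143 + 728 = 3871
ΣP(2019)Q(2019) = 339×7 + 104×8 = 2373 + 832 = 3205
L = 3871 / 3205 × 100 = 120.7800
Paasche component (current-period weights):
ΣP(2020)Q(2020) = 449×8 + 91×8 = 3592 + 728 = 4320
ΣP(2019)Q(2020) = 339×8 + 104×8 = 2712 + 832 = 3544
P = 4320 / 3544 × 100 = 121.8962
Fisher = √(L × P) = √(120.7800 × 121.8962) = 121.3368

121.34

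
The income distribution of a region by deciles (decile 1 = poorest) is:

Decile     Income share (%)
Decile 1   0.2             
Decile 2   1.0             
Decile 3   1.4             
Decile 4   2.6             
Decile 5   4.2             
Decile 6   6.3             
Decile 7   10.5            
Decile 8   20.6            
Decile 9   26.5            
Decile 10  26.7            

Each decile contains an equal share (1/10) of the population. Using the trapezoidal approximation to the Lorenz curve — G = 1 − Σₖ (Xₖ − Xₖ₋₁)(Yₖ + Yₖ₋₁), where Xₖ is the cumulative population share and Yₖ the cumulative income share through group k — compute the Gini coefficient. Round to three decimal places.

0.539

Cumulative income shares Yₖ: 0.0020, 0.0120, 0.0260, 0.0520, 0.0940, 0.1570, 0.2620, 0.4680, 0.7330, 1.0000
Σ (Xₖ−Xₖ₋₁)(Yₖ+Yₖ₋₁) = (1/10)(0.0020+0.0000) + (1/10)(0.0120+0.0020) + (1/10)(0.0260+0.0120) + (1/10)(0.0520+0.0260) + (1/10)(0.0940+0.0520) + (1/10)(0.1570+0.0940) + (1/10)(0.2620+0.1570) + (1/10)(0.4680+0.2620) + (1/10)(0.7330+0.4680) + (1/10)(1.0000+0.7330)
  = 0.0002 + 0.0014 + 0.0038 + 0.0078 + 0.0146 + 0.0251 + 0.0419 + 0.0730 + 0.1201 + 0.1733 = 0.4612
G = 1 − 0.4612 = 0.5388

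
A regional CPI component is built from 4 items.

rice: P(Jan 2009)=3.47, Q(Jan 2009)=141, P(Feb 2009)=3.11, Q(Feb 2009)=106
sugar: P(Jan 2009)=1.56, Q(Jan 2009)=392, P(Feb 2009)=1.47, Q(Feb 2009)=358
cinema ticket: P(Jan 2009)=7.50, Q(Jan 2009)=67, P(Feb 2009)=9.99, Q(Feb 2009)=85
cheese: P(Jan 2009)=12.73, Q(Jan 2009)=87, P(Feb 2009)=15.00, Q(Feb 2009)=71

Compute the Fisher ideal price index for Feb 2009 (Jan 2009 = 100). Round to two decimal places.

Laspeyres component (base-period weights):
ΣP(Feb 2009)Q(Jan 2009) = 3.11×141 + 1.47×392 + 9.99×67 + 15.00×87 = 438.51 + 576.24 + 669.33 + 1305 = 2989.08
ΣP(Jan 2009)Q(Jan 2009) = 3.47×141 + 1.56×392 + 7.50×67 + 12.73×87 = 489.27 + 611.52 + 502.5 + 1107.51 = 2710.8
L = 2989.08 / 2710.8 × 100 = 110.2656
Paasche component (current-period weights):
ΣP(Feb 2009)Q(Feb 2009) = 3.11×106 + 1.47×358 + 9.99×85 + 15.00×71 = 329.66 + 526.26 + 849.15 + 1065 = 2770.07
ΣP(Jan 2009)Q(Feb 2009) = 3.47×106 + 1.56×358 + 7.50×85 + 12.73×71 = 367.82 + 558.48 + 637.5 + 903.83 = 2467.63
P = 2770.07 / 2467.63 × 100 = 112.2563
Fisher = √(L × P) = √(110.2656 × 112.2563) = 111.2565

111.26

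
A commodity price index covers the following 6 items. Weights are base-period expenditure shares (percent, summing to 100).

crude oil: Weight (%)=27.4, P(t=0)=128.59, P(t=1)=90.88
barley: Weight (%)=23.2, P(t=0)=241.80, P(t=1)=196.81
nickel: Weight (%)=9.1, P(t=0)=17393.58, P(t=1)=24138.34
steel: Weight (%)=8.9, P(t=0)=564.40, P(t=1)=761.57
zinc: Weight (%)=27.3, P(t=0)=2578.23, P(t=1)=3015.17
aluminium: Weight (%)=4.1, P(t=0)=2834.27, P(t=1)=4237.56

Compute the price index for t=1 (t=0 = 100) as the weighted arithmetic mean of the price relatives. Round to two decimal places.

crude oil: 27.4 × (90.88/128.59) = 27.4 × 0.706742 = 19.3647
barley: 23.2 × (196.81/241.80) = 23.2 × 0.813937 = 18.8833
nickel: 9.1 × (24138.34/17393.58) = 9.1 × 1.387773 = 12.6287
steel: 8.9 × (761.57/564.40) = 8.9 × 1.349344 = 12.0092
zinc: 27.3 × (3015.17/2578.23) = 27.3 × 1.169473 = 31.9266
aluminium: 4.1 × (4237.56/2834.27) = 4.1 × 1.495115 = 6.1300
Index = Σ wᵢ·(p₁ᵢ/p₀ᵢ) = 19.3647 + 18.8833 + 12.6287 + 12.0092 + 31.9266 + 6.1300 = 100.9426

100.94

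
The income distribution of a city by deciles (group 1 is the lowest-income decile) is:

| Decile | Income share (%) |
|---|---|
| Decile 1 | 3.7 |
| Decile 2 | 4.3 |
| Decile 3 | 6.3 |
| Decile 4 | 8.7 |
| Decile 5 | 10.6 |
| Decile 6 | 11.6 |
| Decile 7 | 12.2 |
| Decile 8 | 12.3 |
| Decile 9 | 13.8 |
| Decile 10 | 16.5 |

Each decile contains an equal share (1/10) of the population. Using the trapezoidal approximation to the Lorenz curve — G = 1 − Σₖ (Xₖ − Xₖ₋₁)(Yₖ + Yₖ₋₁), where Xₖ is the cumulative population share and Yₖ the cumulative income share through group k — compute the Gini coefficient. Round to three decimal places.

0.223

Cumulative income shares Yₖ: 0.0370, 0.0800, 0.1430, 0.2300, 0.3360, 0.4520, 0.5740, 0.6970, 0.8350, 1.0000
Σ (Xₖ−Xₖ₋₁)(Yₖ+Yₖ₋₁) = (1/10)(0.0370+0.0000) + (1/10)(0.0800+0.0370) + (1/10)(0.1430+0.0800) + (1/10)(0.2300+0.1430) + (1/10)(0.3360+0.2300) + (1/10)(0.4520+0.3360) + (1/10)(0.5740+0.4520) + (1/10)(0.6970+0.5740) + (1/10)(0.8350+0.6970) + (1/10)(1.0000+0.8350)
  = 0.0037 + 0.0117 + 0.0223 + 0.0373 + 0.0566 + 0.0788 + 0.1026 + 0.1271 + 0.1532 + 0.1835 = 0.7768
G = 1 − 0.7768 = 0.2232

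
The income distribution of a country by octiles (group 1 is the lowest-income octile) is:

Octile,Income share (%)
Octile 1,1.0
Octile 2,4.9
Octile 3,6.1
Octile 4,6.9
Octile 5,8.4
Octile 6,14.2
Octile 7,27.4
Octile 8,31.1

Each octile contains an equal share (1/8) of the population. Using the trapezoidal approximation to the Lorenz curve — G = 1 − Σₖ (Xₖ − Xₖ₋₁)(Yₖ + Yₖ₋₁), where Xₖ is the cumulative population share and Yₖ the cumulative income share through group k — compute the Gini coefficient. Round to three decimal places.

0.436

Cumulative income shares Yₖ: 0.0100, 0.0590, 0.1200, 0.1890, 0.2730, 0.4150, 0.6890, 1.0000
Σ (Xₖ−Xₖ₋₁)(Yₖ+Yₖ₋₁) = (1/8)(0.0100+0.0000) + (1/8)(0.0590+0.0100) + (1/8)(0.1200+0.0590) + (1/8)(0.1890+0.1200) + (1/8)(0.2730+0.1890) + (1/8)(0.4150+0.2730) + (1/8)(0.6890+0.4150) + (1/8)(1.0000+0.6890)
  = 0.0013 + 0.0086 + 0.0224 + 0.0386 + 0.0578 + 0.0860 + 0.1380 + 0.2111 = 0.5637
G = 1 − 0.5637 = 0.4363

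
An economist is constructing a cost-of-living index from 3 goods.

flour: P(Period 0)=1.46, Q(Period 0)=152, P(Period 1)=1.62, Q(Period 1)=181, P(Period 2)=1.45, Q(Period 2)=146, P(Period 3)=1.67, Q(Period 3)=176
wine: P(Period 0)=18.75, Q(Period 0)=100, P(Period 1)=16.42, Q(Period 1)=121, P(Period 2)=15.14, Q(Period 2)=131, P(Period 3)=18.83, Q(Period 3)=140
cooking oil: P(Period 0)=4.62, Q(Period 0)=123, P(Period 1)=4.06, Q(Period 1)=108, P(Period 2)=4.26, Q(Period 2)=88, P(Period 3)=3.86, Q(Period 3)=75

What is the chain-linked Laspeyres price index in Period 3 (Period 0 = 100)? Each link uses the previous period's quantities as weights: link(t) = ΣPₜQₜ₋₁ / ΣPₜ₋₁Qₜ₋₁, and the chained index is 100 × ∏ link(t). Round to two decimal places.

Link Period 0→Period 1:
ΣP(Period 1)Q(Period 0) = 1.62×152 + 16.42×100 + 4.06×123 = 246.24 + 1642 + 499.38 = 2387.62
ΣP(Period 0)Q(Period 0) = 1.46×152 + 18.75×100 + 4.62×123 = 221.92 + 1875 + 568.26 = 2665.18
link = 2387.62/2665.18 = 0.895857
Link Period 1→Period 2:
ΣP(Period 2)Q(Period 1) = 1.45×181 + 15.14×121 + 4.26×108 = 262.45 + 1831.94 + 460.08 = 2554.47
ΣP(Period 1)Q(Period 1) = 1.62×181 + 16.42×121 + 4.06×108 = 293.22 + 1986.82 + 438.48 = 2718.52
link = 2554.47/2718.52 = 0.939655
Link Period 2→Period 3:
ΣP(Period 3)Q(Period 2) = 1.67×146 + 18.83×131 + 3.86×88 = 243.82 + 2466.73 + 339.68 = 3050.23
ΣP(Period 2)Q(Period 2) = 1.45×146 + 15.14×131 + 4.26×88 = 211.7 + 1983.34 + 374.88 = 2569.92
link = 3050.23/2569.92 = 1.186897
Chained index = 100 × 0.895857 × 0.939655 × 1.186897 = 99.9125

99.91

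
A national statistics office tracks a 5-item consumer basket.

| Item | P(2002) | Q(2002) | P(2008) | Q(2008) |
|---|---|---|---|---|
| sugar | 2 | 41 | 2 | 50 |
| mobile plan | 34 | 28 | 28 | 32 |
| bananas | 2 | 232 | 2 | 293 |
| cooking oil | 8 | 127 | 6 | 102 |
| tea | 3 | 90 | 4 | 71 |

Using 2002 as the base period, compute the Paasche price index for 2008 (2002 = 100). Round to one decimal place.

Paasche price index uses current-period quantities as weights.
ΣP(2008)·Q(2008) = 2×50 + 28×32 + 2×293 + 6×102 + 4×71 = 100 + 896 + 586 + 612 + 284 = 2478
ΣP(2002)·Q(2008) = 2×50 + 34×32 + 2×293 + 8×102 + 3×71 = 100 + 1088 + 586 + 816 + 213 = 2803
Index = 2478 / 2803 × 100 = 88.4053

88.4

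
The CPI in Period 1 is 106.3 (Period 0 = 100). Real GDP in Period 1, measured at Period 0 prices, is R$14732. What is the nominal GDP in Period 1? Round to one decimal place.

15660.1

Nominal = Real × (Index/100) = 14732 × (106.3/100)
        = 14732 × 1.063 = 15660.1160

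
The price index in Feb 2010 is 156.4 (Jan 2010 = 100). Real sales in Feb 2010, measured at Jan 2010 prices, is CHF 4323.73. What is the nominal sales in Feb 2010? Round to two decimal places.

Nominal = Real × (Index/100) = 4323.73 × (156.4/100)
        = 4323.73 × 1.564 = 6762.3137

6762.31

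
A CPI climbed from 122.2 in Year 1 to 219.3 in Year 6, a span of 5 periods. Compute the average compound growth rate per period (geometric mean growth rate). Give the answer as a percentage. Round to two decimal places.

Growth factor = (219.3/122.2)^(1/5) = (1.794599)^(1/5) = 1.124070
Growth rate = 1.124070 − 1 = 0.124070 = 12.4070%

12.41%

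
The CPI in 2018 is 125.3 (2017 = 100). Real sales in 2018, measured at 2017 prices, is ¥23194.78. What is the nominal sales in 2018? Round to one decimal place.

29063.1

Nominal = Real × (Index/100) = 23194.78 × (125.3/100)
        = 23194.78 × 1.253 = 29063.0593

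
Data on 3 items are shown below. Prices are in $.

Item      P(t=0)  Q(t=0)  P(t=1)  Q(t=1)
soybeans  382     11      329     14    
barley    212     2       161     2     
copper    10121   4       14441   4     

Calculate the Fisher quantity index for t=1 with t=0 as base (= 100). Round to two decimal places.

102.07

Laspeyres component (base-period weights):
ΣP(t=0)Q(t=1) = 382×14 + 212×2 + 10121×4 = 5348 + 424 + 40484 = 46256
ΣP(t=0)Q(t=0) = 382×11 + 212×2 + 10121×4 = 4202 + 424 + 40484 = 45110
L = 46256 / 45110 × 100 = 102.5405
Paasche component (current-period weights):
ΣP(t=1)Q(t=1) = 329×14 + 161×2 + 14441×4 = 4606 + 322 + 57764 = 62692
ΣP(t=1)Q(t=0) = 329×11 + 161×2 + 14441×4 = 3619 + 322 + 57764 = 61705
P = 62692 / 61705 × 100 = 101.5995
Fisher = √(L × P) = √(102.5405 × 101.5995) = 102.0689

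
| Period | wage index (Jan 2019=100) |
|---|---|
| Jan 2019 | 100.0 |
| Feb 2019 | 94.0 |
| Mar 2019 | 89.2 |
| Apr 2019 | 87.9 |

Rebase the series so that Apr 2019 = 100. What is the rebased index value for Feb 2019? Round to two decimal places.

Rebased(Feb 2019) = 94.0 / 87.9 × 100 = 106.9397

106.94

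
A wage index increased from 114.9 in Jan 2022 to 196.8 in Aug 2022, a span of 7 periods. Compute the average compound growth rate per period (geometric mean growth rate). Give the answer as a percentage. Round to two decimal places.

Growth factor = (196.8/114.9)^(1/7) = (1.712794)^(1/7) = 1.079907
Growth rate = 1.079907 − 1 = 0.079907 = 7.9907%

7.99%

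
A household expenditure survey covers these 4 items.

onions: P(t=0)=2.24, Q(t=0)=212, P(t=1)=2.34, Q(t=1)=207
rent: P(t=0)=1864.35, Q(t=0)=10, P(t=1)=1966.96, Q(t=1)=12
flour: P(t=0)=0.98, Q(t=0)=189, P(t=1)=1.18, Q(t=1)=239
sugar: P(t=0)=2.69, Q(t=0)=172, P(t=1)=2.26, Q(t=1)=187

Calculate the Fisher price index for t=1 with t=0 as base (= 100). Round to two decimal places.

105.14

Laspeyres component (base-period weights):
ΣP(t=1)Q(t=0) = 2.34×212 + 1966.96×10 + 1.18×189 + 2.26×172 = 496.08 + 19669.6 + 223.02 + 388.72 = 20777.42
ΣP(t=0)Q(t=0) = 2.24×212 + 1864.35×10 + 0.98×189 + 2.69×172 = 474.88 + 18643.5 + 185.22 + 462.68 = 19766.28
L = 20777.42 / 19766.28 × 100 = 105.1155
Paasche component (current-period weights):
ΣP(t=1)Q(t=1) = 2.34×207 + 1966.96×12 + 1.18×239 + 2.26×187 = 484.38 + 23603.52 + 282.02 + 422.62 = 24792.54
ΣP(t=0)Q(t=1) = 2.24×207 + 1864.35×12 + 0.98×239 + 2.69×187 = 463.68 + 22372.2 + 234.22 + 503.03 = 23573.13
P = 24792.54 / 23573.13 × 100 = 105.1729
Fisher = √(L × P) = √(105.1155 × 105.1729) = 105.1442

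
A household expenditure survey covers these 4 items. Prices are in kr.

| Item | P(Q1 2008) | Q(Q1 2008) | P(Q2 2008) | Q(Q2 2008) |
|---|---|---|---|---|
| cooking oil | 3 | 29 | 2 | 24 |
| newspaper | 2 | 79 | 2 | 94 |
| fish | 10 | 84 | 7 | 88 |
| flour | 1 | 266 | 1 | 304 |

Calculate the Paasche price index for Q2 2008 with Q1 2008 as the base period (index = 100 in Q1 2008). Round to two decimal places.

80.06

Paasche price index uses current-period quantities as weights.
ΣP(Q2 2008)·Q(Q2 2008) = 2×24 + 2×94 + 7×88 + 1×304 = 48 + 188 + 616 + 304 = 1156
ΣP(Q1 2008)·Q(Q2 2008) = 3×24 + 2×94 + 10×88 + 1×304 = 72 + 188 + 880 + 304 = 1444
Index = 1156 / 1444 × 100 = 80.0554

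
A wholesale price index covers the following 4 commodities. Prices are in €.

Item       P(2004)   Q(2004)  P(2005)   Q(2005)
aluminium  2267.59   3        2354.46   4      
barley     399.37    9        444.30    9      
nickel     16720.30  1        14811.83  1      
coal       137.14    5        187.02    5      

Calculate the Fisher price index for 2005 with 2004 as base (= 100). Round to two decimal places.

Laspeyres component (base-period weights):
ΣP(2005)Q(2004) = 2354.46×3 + 444.30×9 + 14811.83×1 + 187.02×5 = 7063.38 + 3998.7 + 14811.83 + 935.1 = 26809.01
ΣP(2004)Q(2004) = 2267.59×3 + 399.37×9 + 16720.30×1 + 137.14×5 = 6802.77 + 3594.33 + 16720.3 + 685.7 = 27803.1
L = 26809.01 / 27803.1 × 100 = 96.4245
Paasche component (current-period weights):
ΣP(2005)Q(2005) = 2354.46×4 + 444.30×9 + 14811.83×1 + 187.02×5 = 9417.84 + 3998.7 + 14811.83 + 935.1 = 29163.47
ΣP(2004)Q(2005) = 2267.59×4 + 399.37×9 + 16720.30×1 + 137.14×5 = 9070.36 + 3594.33 + 16720.3 + 685.7 = 30070.69
P = 29163.47 / 30070.69 × 100 = 96.9830
Fisher = √(L × P) = √(96.4245 × 96.9830) = 96.7034

96.70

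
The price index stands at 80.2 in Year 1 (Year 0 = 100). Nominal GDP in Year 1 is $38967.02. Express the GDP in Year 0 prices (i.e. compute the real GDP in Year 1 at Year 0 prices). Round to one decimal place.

Real = Nominal ÷ (Index/100) = 38967.02 ÷ (80.2/100)
     = 38967.02 ÷ 0.802 = 48587.3067

48587.3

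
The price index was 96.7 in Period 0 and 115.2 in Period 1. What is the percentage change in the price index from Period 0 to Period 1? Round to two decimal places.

Change = (115.2 − 96.7) / 96.7 × 100
       = 18.5 / 96.7 × 100 = 19.1313%

19.13%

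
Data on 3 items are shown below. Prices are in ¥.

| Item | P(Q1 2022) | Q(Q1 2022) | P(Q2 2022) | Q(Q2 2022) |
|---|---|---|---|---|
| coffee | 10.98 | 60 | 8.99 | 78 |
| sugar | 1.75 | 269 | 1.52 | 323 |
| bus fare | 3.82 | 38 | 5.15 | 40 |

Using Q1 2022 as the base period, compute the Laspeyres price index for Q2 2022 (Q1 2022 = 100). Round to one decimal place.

Laspeyres price index uses base-period quantities as weights.
ΣP(Q2 2022)·Q(Q1 2022) = 8.99×60 + 1.52×269 + 5.15×38 = 539.4 + 408.88 + 195.7 = 1143.98
ΣP(Q1 2022)·Q(Q1 2022) = 10.98×60 + 1.75×269 + 3.82×38 = 658.8 + 470.75 + 145.16 = 1274.71
Index = 1143.98 / 1274.71 × 100 = 89.7443

89.7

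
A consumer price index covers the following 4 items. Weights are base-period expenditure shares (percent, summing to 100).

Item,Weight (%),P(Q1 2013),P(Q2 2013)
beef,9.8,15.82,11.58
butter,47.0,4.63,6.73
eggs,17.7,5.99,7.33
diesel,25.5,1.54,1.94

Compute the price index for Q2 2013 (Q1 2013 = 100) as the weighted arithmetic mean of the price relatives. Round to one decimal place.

beef: 9.8 × (11.58/15.82) = 9.8 × 0.731985 = 7.1735
butter: 47.0 × (6.73/4.63) = 47.0 × 1.453564 = 68.3175
eggs: 17.7 × (7.33/5.99) = 17.7 × 1.223706 = 21.6596
diesel: 25.5 × (1.94/1.54) = 25.5 × 1.259740 = 32.1234
Index = Σ wᵢ·(p₁ᵢ/p₀ᵢ) = 7.1735 + 68.3175 + 21.6596 + 32.1234 = 129.2739

129.3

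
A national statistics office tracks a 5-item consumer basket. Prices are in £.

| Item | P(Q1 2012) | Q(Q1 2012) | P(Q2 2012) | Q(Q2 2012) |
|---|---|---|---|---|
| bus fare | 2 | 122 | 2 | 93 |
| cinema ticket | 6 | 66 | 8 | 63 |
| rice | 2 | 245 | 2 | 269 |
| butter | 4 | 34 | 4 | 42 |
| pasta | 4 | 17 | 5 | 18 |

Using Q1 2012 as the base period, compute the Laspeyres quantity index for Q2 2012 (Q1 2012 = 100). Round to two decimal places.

100.60

Laspeyres quantity index uses base-period prices as weights.
ΣP(Q1 2012)·Q(Q2 2012) = 2×93 + 6×63 + 2×269 + 4×42 + 4×18 = 186 + 378 + 538 + 168 + 72 = 1342
ΣP(Q1 2012)·Q(Q1 2012) = 2×122 + 6×66 + 2×245 + 4×34 + 4×17 = 244 + 396 + 490 + 136 + 68 = 1334
Index = 1342 / 1334 × 100 = 100.5997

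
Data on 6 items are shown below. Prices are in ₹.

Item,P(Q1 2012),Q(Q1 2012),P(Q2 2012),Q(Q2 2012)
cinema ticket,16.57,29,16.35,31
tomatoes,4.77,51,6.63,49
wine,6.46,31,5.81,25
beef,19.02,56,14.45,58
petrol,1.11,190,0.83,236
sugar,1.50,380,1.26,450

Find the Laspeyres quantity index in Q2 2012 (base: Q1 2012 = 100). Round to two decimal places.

106.46

Laspeyres quantity index uses base-period prices as weights.
ΣP(Q1 2012)·Q(Q2 2012) = 16.57×31 + 4.77×49 + 6.46×25 + 19.02×58 + 1.11×236 + 1.50×450 = 513.67 + 233.73 + 161.5 + 1103.16 + 261.96 + 675 = 2949.02
ΣP(Q1 2012)·Q(Q1 2012) = 16.57×29 + 4.77×51 + 6.46×31 + 19.02×56 + 1.11×190 + 1.50×380 = 480.53 + 243.27 + 200.26 + 1065.12 + 210.9 + 570 = 2770.08
Index = 2949.02 / 2770.08 × 100 = 106.4597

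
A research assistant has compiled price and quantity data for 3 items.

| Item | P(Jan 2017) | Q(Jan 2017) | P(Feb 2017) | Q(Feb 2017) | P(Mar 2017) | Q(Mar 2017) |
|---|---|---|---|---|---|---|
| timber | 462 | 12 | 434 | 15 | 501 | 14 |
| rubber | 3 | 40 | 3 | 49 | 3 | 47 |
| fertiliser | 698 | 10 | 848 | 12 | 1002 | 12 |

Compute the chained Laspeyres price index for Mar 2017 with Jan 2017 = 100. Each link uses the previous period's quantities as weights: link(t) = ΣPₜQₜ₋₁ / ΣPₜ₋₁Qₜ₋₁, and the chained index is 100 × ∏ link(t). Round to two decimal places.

127.72

Link Jan 2017→Feb 2017:
ΣP(Feb 2017)Q(Jan 2017) = 434×12 + 3×40 + 848×10 = 5208 + 120 + 8480 = 13808
ΣP(Jan 2017)Q(Jan 2017) = 462×12 + 3×40 + 698×10 = 5544 + 120 + 6980 = 12644
link = 13808/12644 = 1.092059
Link Feb 2017→Mar 2017:
ΣP(Mar 2017)Q(Feb 2017) = 501×15 + 3×49 + 1002×12 = 7515 + 147 + 12024 = 19686
ΣP(Feb 2017)Q(Feb 2017) = 434×15 + 3×49 + 848×12 = 6510 + 147 + 10176 = 16833
link = 19686/16833 = 1.169489
Chained index = 100 × 1.092059 × 1.169489 = 127.7151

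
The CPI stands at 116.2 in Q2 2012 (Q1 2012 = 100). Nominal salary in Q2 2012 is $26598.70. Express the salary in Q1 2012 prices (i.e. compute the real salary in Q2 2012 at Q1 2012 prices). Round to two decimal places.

Real = Nominal ÷ (Index/100) = 26598.70 ÷ (116.2/100)
     = 26598.70 ÷ 1.162 = 22890.4475

22890.45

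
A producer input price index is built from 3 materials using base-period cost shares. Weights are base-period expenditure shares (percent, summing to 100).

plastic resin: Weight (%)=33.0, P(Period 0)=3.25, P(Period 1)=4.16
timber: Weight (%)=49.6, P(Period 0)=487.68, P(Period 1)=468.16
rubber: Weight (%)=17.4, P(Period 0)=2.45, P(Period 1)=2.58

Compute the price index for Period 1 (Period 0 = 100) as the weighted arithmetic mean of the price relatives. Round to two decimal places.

plastic resin: 33.0 × (4.16/3.25) = 33.0 × 1.280000 = 42.2400
timber: 49.6 × (468.16/487.68) = 49.6 × 0.959974 = 47.6147
rubber: 17.4 × (2.58/2.45) = 17.4 × 1.053061 = 18.3233
Index = Σ wᵢ·(p₁ᵢ/p₀ᵢ) = 42.2400 + 47.6147 + 18.3233 = 108.1780

108.18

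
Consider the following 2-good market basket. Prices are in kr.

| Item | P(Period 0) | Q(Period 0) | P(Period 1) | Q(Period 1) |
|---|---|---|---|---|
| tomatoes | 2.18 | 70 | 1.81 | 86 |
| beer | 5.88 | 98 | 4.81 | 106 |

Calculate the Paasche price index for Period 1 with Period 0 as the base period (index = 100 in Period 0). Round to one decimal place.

82.1

Paasche price index uses current-period quantities as weights.
ΣP(Period 1)·Q(Period 1) = 1.81×86 + 4.81×106 = 155.66 + 509.86 = 665.52
ΣP(Period 0)·Q(Period 1) = 2.18×86 + 5.88×106 = 187.48 + 623.28 = 810.76
Index = 665.52 / 810.76 × 100 = 82.0859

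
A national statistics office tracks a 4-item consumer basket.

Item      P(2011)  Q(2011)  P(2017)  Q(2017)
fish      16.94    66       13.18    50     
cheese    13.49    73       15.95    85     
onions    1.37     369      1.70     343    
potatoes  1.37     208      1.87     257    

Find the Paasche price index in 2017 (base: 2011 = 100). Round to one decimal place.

Paasche price index uses current-period quantities as weights.
ΣP(2017)·Q(2017) = 13.18×50 + 15.95×85 + 1.70×343 + 1.87×257 = 659 + 1355.75 + 583.1 + 480.59 = 3078.44
ΣP(2011)·Q(2017) = 16.94×50 + 13.49×85 + 1.37×343 + 1.37×257 = 847 + 1146.65 + 469.91 + 352.09 = 2815.65
Index = 3078.44 / 2815.65 × 100 = 109.3332

109.3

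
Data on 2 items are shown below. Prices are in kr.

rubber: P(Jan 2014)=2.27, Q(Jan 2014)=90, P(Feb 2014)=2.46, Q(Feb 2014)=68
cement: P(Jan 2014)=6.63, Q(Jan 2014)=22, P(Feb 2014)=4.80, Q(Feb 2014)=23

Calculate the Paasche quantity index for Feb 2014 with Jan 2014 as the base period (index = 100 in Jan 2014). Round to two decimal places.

Paasche quantity index uses current-period prices as weights.
ΣP(Feb 2014)·Q(Feb 2014) = 2.46×68 + 4.80×23 = 167.28 + 110.4 = 277.68
ΣP(Feb 2014)·Q(Jan 2014) = 2.46×90 + 4.80×22 = 221.4 + 105.6 = 327
Index = 277.68 / 327 × 100 = 84.9174

84.92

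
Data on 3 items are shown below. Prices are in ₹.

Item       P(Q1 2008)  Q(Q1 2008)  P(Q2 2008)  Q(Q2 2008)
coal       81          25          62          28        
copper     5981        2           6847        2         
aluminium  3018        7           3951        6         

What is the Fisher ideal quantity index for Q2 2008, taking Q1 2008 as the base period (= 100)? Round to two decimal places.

Laspeyres component (base-period weights):
ΣP(Q1 2008)Q(Q2 2008) = 81×28 + 5981×2 + 3018×6 = 2268 + 11962 + 18108 = 32338
ΣP(Q1 2008)Q(Q1 2008) = 81×25 + 5981×2 + 3018×7 = 2025 + 11962 + 21126 = 35113
L = 32338 / 35113 × 100 = 92.0969
Paasche component (current-period weights):
ΣP(Q2 2008)Q(Q2 2008) = 62×28 + 6847×2 + 3951×6 = 1736 + 13694 + 23706 = 39136
ΣP(Q2 2008)Q(Q1 2008) = 62×25 + 6847×2 + 3951×7 = 1550 + 13694 + 27657 = 42901
P = 39136 / 42901 × 100 = 91.2240
Fisher = √(L × P) = √(92.0969 × 91.2240) = 91.6594

91.66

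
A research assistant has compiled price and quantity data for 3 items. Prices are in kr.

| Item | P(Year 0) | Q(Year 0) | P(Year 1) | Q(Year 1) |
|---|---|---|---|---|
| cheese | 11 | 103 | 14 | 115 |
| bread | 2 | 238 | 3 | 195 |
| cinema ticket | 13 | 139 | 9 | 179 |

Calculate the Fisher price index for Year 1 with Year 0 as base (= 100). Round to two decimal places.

Laspeyres component (base-period weights):
ΣP(Year 1)Q(Year 0) = 14×103 + 3×238 + 9×139 = 1442 + 714 + 1251 = 3407
ΣP(Year 0)Q(Year 0) = 11×103 + 2×238 + 13×139 = 1133 + 476 + 1807 = 3416
L = 3407 / 3416 × 100 = 99.7365
Paasche component (current-period weights):
ΣP(Year 1)Q(Year 1) = 14×115 + 3×195 + 9×179 = 1610 + 585 + 1611 = 3806
ΣP(Year 0)Q(Year 1) = 11×115 + 2×195 + 13×179 = 1265 + 390 + 2327 = 3982
P = 3806 / 3982 × 100 = 95.5801
Fisher = √(L × P) = √(99.7365 × 95.5801) = 97.6362

97.64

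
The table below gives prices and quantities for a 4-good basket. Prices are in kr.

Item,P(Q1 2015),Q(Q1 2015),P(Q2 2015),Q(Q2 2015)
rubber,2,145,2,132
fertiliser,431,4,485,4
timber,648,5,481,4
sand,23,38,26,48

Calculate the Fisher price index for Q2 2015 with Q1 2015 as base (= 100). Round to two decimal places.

Laspeyres component (base-period weights):
ΣP(Q2 2015)Q(Q1 2015) = 2×145 + 485×4 + 481×5 + 26×38 = 290 + 1940 + 2405 + 988 = 5623
ΣP(Q1 2015)Q(Q1 2015) = 2×145 + 431×4 + 648×5 + 23×38 = 290 + 1724 + 3240 + 874 = 6128
L = 5623 / 6128 × 100 = 91.7591
Paasche component (current-period weights):
ΣP(Q2 2015)Q(Q2 2015) = 2×132 + 485×4 + 481×4 + 26×48 = 264 + 1940 + 1924 + 1248 = 5376
ΣP(Q1 2015)Q(Q2 2015) = 2×132 + 431×4 + 648×4 + 23×48 = 264 + 1724 + 2592 + 1104 = 5684
P = 5376 / 5684 × 100 = 94.5813
Fisher = √(L × P) = √(91.7591 × 94.5813) = 93.1595

93.16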